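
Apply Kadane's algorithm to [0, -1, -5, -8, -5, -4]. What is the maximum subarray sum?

Using Kadane's algorithm on [0, -1, -5, -8, -5, -4]:

Scanning through the array:
Position 1 (value -1): max_ending_here = -1, max_so_far = 0
Position 2 (value -5): max_ending_here = -5, max_so_far = 0
Position 3 (value -8): max_ending_here = -8, max_so_far = 0
Position 4 (value -5): max_ending_here = -5, max_so_far = 0
Position 5 (value -4): max_ending_here = -4, max_so_far = 0

Maximum subarray: [0]
Maximum sum: 0

The maximum subarray is [0] with sum 0. This subarray runs from index 0 to index 0.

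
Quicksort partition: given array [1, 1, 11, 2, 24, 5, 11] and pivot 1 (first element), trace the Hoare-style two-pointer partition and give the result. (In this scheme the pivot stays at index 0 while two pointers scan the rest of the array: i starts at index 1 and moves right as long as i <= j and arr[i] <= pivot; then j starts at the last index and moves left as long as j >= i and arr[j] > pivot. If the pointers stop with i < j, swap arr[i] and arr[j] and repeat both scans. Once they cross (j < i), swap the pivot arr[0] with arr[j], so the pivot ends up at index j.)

Hoare-style two-pointer partition with pivot = 1:

Initial array: [1, 1, 11, 2, 24, 5, 11]

Pointers start at i = 1, j = 6.
i ends at 2, j ends at 1: the pointers have crossed (j < i), so scanning stops.

Swap pivot arr[0] with arr[1] to place pivot at position 1: [1, 1, 11, 2, 24, 5, 11]
Pivot position: 1

After partitioning with pivot 1, the array becomes [1, 1, 11, 2, 24, 5, 11]. The pivot is placed at index 1. All elements to the left of the pivot are <= 1, and all elements to the right are > 1.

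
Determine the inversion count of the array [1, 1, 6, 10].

Finding inversions in [1, 1, 6, 10]:


Total inversions: 0

The array has 0 inversions. It is already sorted.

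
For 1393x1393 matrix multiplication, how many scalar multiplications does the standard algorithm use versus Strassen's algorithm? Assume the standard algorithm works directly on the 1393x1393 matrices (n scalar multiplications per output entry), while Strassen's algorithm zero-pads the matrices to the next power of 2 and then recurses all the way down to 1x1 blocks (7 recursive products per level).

Matrix multiplication for 1393x1393 matrices:

Strassen's algorithm requires power-of-2 dimensions. Pad 1393x1393 to 2048x2048 (next power of 2).

Standard algorithm: 1393^3 = 2703045457 multiplications
Strassen's algorithm: 7^(log2(2048)) = 7^11 = 1977326743 multiplications
Savings: 2703045457 - 1977326743 = 725718714 multiplications

Standard: 2703045457 multiplications (1393^3). Strassen: 1977326743 multiplications (7^11, after padding to 2048x2048). Strassen reduces 8 recursive multiplications to 7 at each level.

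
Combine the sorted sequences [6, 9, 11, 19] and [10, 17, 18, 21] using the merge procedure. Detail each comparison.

Merging process:

Compare 6 vs 10: take 6 from left. Merged: [6]
Compare 9 vs 10: take 9 from left. Merged: [6, 9]
Compare 11 vs 10: take 10 from right. Merged: [6, 9, 10]
Compare 11 vs 17: take 11 from left. Merged: [6, 9, 10, 11]
Compare 19 vs 17: take 17 from right. Merged: [6, 9, 10, 11, 17]
Compare 19 vs 18: take 18 from right. Merged: [6, 9, 10, 11, 17, 18]
Compare 19 vs 21: take 19 from left. Merged: [6, 9, 10, 11, 17, 18, 19]
Append remaining from right: [21]. Merged: [6, 9, 10, 11, 17, 18, 19, 21]

Final merged array: [6, 9, 10, 11, 17, 18, 19, 21]
Total comparisons: 7

The merged array is [6, 9, 10, 11, 17, 18, 19, 21], requiring 7 comparisons. The merge step runs in O(n) time where n is the total number of elements.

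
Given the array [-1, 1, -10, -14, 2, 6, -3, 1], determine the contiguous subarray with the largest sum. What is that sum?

Using Kadane's algorithm on [-1, 1, -10, -14, 2, 6, -3, 1]:

Scanning through the array:
Position 1 (value 1): max_ending_here = 1, max_so_far = 1
Position 2 (value -10): max_ending_here = -9, max_so_far = 1
Position 3 (value -14): max_ending_here = -14, max_so_far = 1
Position 4 (value 2): max_ending_here = 2, max_so_far = 2
Position 5 (value 6): max_ending_here = 8, max_so_far = 8
Position 6 (value -3): max_ending_here = 5, max_so_far = 8
Position 7 (value 1): max_ending_here = 6, max_so_far = 8

Maximum subarray: [2, 6]
Maximum sum: 8

The maximum subarray is [2, 6] with sum 8. This subarray runs from index 4 to index 5.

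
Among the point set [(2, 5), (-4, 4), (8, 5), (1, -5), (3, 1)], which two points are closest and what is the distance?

Computing all pairwise distances among 5 points:

d((2, 5), (-4, 4)) = 6.0828
d((2, 5), (8, 5)) = 6.0
d((2, 5), (1, -5)) = 10.0499
d((2, 5), (3, 1)) = 4.1231 <-- minimum
d((-4, 4), (8, 5)) = 12.0416
d((-4, 4), (1, -5)) = 10.2956
d((-4, 4), (3, 1)) = 7.6158
d((8, 5), (1, -5)) = 12.2066
d((8, 5), (3, 1)) = 6.4031
d((1, -5), (3, 1)) = 6.3246

Closest pair: (2, 5) and (3, 1) with distance 4.1231

The closest pair is (2, 5) and (3, 1) with Euclidean distance 4.1231. For 5 points, brute-force pairwise comparison is shown above. For large n, the divide-and-conquer algorithm (sort by x, recurse on halves, check the dividing strip) achieves O(n log n).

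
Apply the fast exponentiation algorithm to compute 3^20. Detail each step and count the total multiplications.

Computing 3^20 by squaring (build up from 3^1; each line after the first costs one multiplication):

3^1 = 3
3^2 = (3^1)^2 = 3^2 = 9
3^4 = (3^2)^2 = 9^2 = 81
3^5 = 3 * 3^4 = 3 * 81 = 243
3^10 = (3^5)^2 = 243^2 = 59049
3^20 = (3^10)^2 = 59049^2 = 3486784401

Result: 3486784401
Multiplications needed: 5 (5 lines after 3^1)

3^20 = 3486784401. Using exponentiation by squaring, this requires 5 multiplications. The key idea: if the exponent is even, square the half-power; if odd, multiply by the base once.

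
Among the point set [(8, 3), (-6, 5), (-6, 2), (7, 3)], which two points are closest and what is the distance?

Computing all pairwise distances among 4 points:

d((8, 3), (-6, 5)) = 14.1421
d((8, 3), (-6, 2)) = 14.0357
d((8, 3), (7, 3)) = 1.0 <-- minimum
d((-6, 5), (-6, 2)) = 3.0
d((-6, 5), (7, 3)) = 13.1529
d((-6, 2), (7, 3)) = 13.0384

Closest pair: (8, 3) and (7, 3) with distance 1.0

The closest pair is (8, 3) and (7, 3) with Euclidean distance 1.0. For 4 points, brute-force pairwise comparison is shown above. For large n, the divide-and-conquer algorithm (sort by x, recurse on halves, check the dividing strip) achieves O(n log n).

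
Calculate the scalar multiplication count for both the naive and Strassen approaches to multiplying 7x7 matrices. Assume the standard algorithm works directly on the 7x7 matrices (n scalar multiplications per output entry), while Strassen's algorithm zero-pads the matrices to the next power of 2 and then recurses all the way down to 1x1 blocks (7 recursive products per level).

Matrix multiplication for 7x7 matrices:

Strassen's algorithm requires power-of-2 dimensions. Pad 7x7 to 8x8 (next power of 2).

Standard algorithm: 7^3 = 343 multiplications
Strassen's algorithm: 7^(log2(8)) = 7^3 = 343 multiplications
Savings: 343 - 343 = 0 multiplications

Standard: 343 multiplications (7^3). Strassen: 343 multiplications (7^3, after padding to 8x8). Strassen reduces 8 recursive multiplications to 7 at each level.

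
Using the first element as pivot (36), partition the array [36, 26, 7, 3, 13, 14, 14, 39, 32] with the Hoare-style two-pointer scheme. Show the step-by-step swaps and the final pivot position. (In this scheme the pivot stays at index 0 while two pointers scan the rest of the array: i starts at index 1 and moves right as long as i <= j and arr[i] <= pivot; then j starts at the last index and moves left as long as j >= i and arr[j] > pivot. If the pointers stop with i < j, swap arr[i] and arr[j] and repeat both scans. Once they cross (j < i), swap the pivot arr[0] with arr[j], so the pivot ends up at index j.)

Hoare-style two-pointer partition with pivot = 36:

Initial array: [36, 26, 7, 3, 13, 14, 14, 39, 32]

Pointers start at i = 1, j = 8.
i stops at index 7 (arr[7]=39 > 36), j stops at index 8 (arr[8]=32 <= 36): swap arr[7] and arr[8], array becomes [36, 26, 7, 3, 13, 14, 14, 32, 39]
i ends at 8, j ends at 7: the pointers have crossed (j < i), so scanning stops.

Swap pivot arr[0] with arr[7] to place pivot at position 7: [32, 26, 7, 3, 13, 14, 14, 36, 39]
Pivot position: 7

After partitioning with pivot 36, the array becomes [32, 26, 7, 3, 13, 14, 14, 36, 39]. The pivot is placed at index 7. All elements to the left of the pivot are <= 36, and all elements to the right are > 36.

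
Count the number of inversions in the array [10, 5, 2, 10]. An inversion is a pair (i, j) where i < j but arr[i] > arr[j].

Finding inversions in [10, 5, 2, 10]:

(0, 1): arr[0]=10 > arr[1]=5
(0, 2): arr[0]=10 > arr[2]=2
(1, 2): arr[1]=5 > arr[2]=2

Total inversions: 3

The array has 3 inversion(s): (0,1), (0,2), (1,2). Each pair (i,j) satisfies i < j and arr[i] > arr[j].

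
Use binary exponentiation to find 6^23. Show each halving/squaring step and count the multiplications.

Computing 6^23 by squaring (build up from 6^1; each line after the first costs one multiplication):

6^1 = 6
6^2 = (6^1)^2 = 6^2 = 36
6^4 = (6^2)^2 = 36^2 = 1296
6^5 = 6 * 6^4 = 6 * 1296 = 7776
6^10 = (6^5)^2 = 7776^2 = 60466176
6^11 = 6 * 6^10 = 6 * 60466176 = 362797056
6^22 = (6^11)^2 = 362797056^2 = 131621703842267136
6^23 = 6 * 6^22 = 6 * 131621703842267136 = 789730223053602816

Result: 789730223053602816
Multiplications needed: 7 (7 lines after 6^1)

6^23 = 789730223053602816. Using exponentiation by squaring, this requires 7 multiplications. The key idea: if the exponent is even, square the half-power; if odd, multiply by the base once.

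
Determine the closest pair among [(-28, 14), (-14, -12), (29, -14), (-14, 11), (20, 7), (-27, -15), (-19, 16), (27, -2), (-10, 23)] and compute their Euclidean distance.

Computing all pairwise distances among 9 points:

d((-28, 14), (-14, -12)) = 29.5296
d((-28, 14), (29, -14)) = 63.5059
d((-28, 14), (-14, 11)) = 14.3178
d((-28, 14), (20, 7)) = 48.5077
d((-28, 14), (-27, -15)) = 29.0172
d((-28, 14), (-19, 16)) = 9.2195
d((-28, 14), (27, -2)) = 57.28
d((-28, 14), (-10, 23)) = 20.1246
d((-14, -12), (29, -14)) = 43.0465
d((-14, -12), (-14, 11)) = 23.0
d((-14, -12), (20, 7)) = 38.9487
d((-14, -12), (-27, -15)) = 13.3417
d((-14, -12), (-19, 16)) = 28.4429
d((-14, -12), (27, -2)) = 42.2019
d((-14, -12), (-10, 23)) = 35.2278
d((29, -14), (-14, 11)) = 49.7393
d((29, -14), (20, 7)) = 22.8473
d((29, -14), (-27, -15)) = 56.0089
d((29, -14), (-19, 16)) = 56.6039
d((29, -14), (27, -2)) = 12.1655
d((29, -14), (-10, 23)) = 53.7587
d((-14, 11), (20, 7)) = 34.2345
d((-14, 11), (-27, -15)) = 29.0689
d((-14, 11), (-19, 16)) = 7.0711 <-- minimum
d((-14, 11), (27, -2)) = 43.0116
d((-14, 11), (-10, 23)) = 12.6491
d((20, 7), (-27, -15)) = 51.8941
d((20, 7), (-19, 16)) = 40.025
d((20, 7), (27, -2)) = 11.4018
d((20, 7), (-10, 23)) = 34.0
d((-27, -15), (-19, 16)) = 32.0156
d((-27, -15), (27, -2)) = 55.5428
d((-27, -15), (-10, 23)) = 41.6293
d((-19, 16), (27, -2)) = 49.3964
d((-19, 16), (-10, 23)) = 11.4018
d((27, -2), (-10, 23)) = 44.6542

Closest pair: (-14, 11) and (-19, 16) with distance 7.0711

The closest pair is (-14, 11) and (-19, 16) with Euclidean distance 7.0711. For 9 points, brute-force pairwise comparison is shown above. For large n, the divide-and-conquer algorithm (sort by x, recurse on halves, check the dividing strip) achieves O(n log n).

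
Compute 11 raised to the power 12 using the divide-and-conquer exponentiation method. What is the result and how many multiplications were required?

Computing 11^12 by squaring (build up from 11^1; each line after the first costs one multiplication):

11^1 = 11
11^2 = (11^1)^2 = 11^2 = 121
11^3 = 11 * 11^2 = 11 * 121 = 1331
11^6 = (11^3)^2 = 1331^2 = 1771561
11^12 = (11^6)^2 = 1771561^2 = 3138428376721

Result: 3138428376721
Multiplications needed: 4 (4 lines after 11^1)

11^12 = 3138428376721. Using exponentiation by squaring, this requires 4 multiplications. The key idea: if the exponent is even, square the half-power; if odd, multiply by the base once.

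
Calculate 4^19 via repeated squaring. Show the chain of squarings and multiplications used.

Computing 4^19 by squaring (build up from 4^1; each line after the first costs one multiplication):

4^1 = 4
4^2 = (4^1)^2 = 4^2 = 16
4^4 = (4^2)^2 = 16^2 = 256
4^8 = (4^4)^2 = 256^2 = 65536
4^9 = 4 * 4^8 = 4 * 65536 = 262144
4^18 = (4^9)^2 = 262144^2 = 68719476736
4^19 = 4 * 4^18 = 4 * 68719476736 = 274877906944

Result: 274877906944
Multiplications needed: 6 (6 lines after 4^1)

4^19 = 274877906944. Using exponentiation by squaring, this requires 6 multiplications. The key idea: if the exponent is even, square the half-power; if odd, multiply by the base once.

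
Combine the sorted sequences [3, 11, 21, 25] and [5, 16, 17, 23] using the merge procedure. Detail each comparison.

Merging process:

Compare 3 vs 5: take 3 from left. Merged: [3]
Compare 11 vs 5: take 5 from right. Merged: [3, 5]
Compare 11 vs 16: take 11 from left. Merged: [3, 5, 11]
Compare 21 vs 16: take 16 from right. Merged: [3, 5, 11, 16]
Compare 21 vs 17: take 17 from right. Merged: [3, 5, 11, 16, 17]
Compare 21 vs 23: take 21 from left. Merged: [3, 5, 11, 16, 17, 21]
Compare 25 vs 23: take 23 from right. Merged: [3, 5, 11, 16, 17, 21, 23]
Append remaining from left: [25]. Merged: [3, 5, 11, 16, 17, 21, 23, 25]

Final merged array: [3, 5, 11, 16, 17, 21, 23, 25]
Total comparisons: 7

The merged array is [3, 5, 11, 16, 17, 21, 23, 25], requiring 7 comparisons. The merge step runs in O(n) time where n is the total number of elements.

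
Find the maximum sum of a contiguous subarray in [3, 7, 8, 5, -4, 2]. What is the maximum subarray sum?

Using Kadane's algorithm on [3, 7, 8, 5, -4, 2]:

Scanning through the array:
Position 1 (value 7): max_ending_here = 10, max_so_far = 10
Position 2 (value 8): max_ending_here = 18, max_so_far = 18
Position 3 (value 5): max_ending_here = 23, max_so_far = 23
Position 4 (value -4): max_ending_here = 19, max_so_far = 23
Position 5 (value 2): max_ending_here = 21, max_so_far = 23

Maximum subarray: [3, 7, 8, 5]
Maximum sum: 23

The maximum subarray is [3, 7, 8, 5] with sum 23. This subarray runs from index 0 to index 3.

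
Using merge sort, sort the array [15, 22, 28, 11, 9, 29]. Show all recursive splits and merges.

Merge sort trace:

Split: [15, 22, 28, 11, 9, 29] -> [15, 22, 28] and [11, 9, 29]
  Split: [15, 22, 28] -> [15] and [22, 28]
    Split: [22, 28] -> [22] and [28]
    Merge: [22] + [28] -> [22, 28]
  Merge: [15] + [22, 28] -> [15, 22, 28]
  Split: [11, 9, 29] -> [11] and [9, 29]
    Split: [9, 29] -> [9] and [29]
    Merge: [9] + [29] -> [9, 29]
  Merge: [11] + [9, 29] -> [9, 11, 29]
Merge: [15, 22, 28] + [9, 11, 29] -> [9, 11, 15, 22, 28, 29]

Final sorted array: [9, 11, 15, 22, 28, 29]

The merge sort proceeds by recursively splitting the array and merging sorted halves.
After all merges, the sorted array is [9, 11, 15, 22, 28, 29].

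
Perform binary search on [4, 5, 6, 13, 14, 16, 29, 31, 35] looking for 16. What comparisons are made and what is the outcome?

Binary search for 16 in [4, 5, 6, 13, 14, 16, 29, 31, 35]:

lo=0, hi=8, mid=4, arr[mid]=14 -> 14 < 16, search right half
lo=5, hi=8, mid=6, arr[mid]=29 -> 29 > 16, search left half
lo=5, hi=5, mid=5, arr[mid]=16 -> Found target at index 5!

Binary search finds 16 at index 5 after 3 comparisons. The search repeatedly halves the search space by comparing with the middle element.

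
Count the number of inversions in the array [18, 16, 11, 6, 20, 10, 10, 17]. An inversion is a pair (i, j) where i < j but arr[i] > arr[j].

Finding inversions in [18, 16, 11, 6, 20, 10, 10, 17]:

(0, 1): arr[0]=18 > arr[1]=16
(0, 2): arr[0]=18 > arr[2]=11
(0, 3): arr[0]=18 > arr[3]=6
(0, 5): arr[0]=18 > arr[5]=10
(0, 6): arr[0]=18 > arr[6]=10
(0, 7): arr[0]=18 > arr[7]=17
(1, 2): arr[1]=16 > arr[2]=11
(1, 3): arr[1]=16 > arr[3]=6
(1, 5): arr[1]=16 > arr[5]=10
(1, 6): arr[1]=16 > arr[6]=10
(2, 3): arr[2]=11 > arr[3]=6
(2, 5): arr[2]=11 > arr[5]=10
(2, 6): arr[2]=11 > arr[6]=10
(4, 5): arr[4]=20 > arr[5]=10
(4, 6): arr[4]=20 > arr[6]=10
(4, 7): arr[4]=20 > arr[7]=17

Total inversions: 16

The array has 16 inversion(s): (0,1), (0,2), (0,3), (0,5), (0,6), (0,7), (1,2), (1,3), (1,5), (1,6), (2,3), (2,5), (2,6), (4,5), (4,6), (4,7). Each pair (i,j) satisfies i < j and arr[i] > arr[j].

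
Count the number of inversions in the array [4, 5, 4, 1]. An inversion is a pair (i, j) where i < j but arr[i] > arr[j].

Finding inversions in [4, 5, 4, 1]:

(0, 3): arr[0]=4 > arr[3]=1
(1, 2): arr[1]=5 > arr[2]=4
(1, 3): arr[1]=5 > arr[3]=1
(2, 3): arr[2]=4 > arr[3]=1

Total inversions: 4

The array has 4 inversion(s): (0,3), (1,2), (1,3), (2,3). Each pair (i,j) satisfies i < j and arr[i] > arr[j].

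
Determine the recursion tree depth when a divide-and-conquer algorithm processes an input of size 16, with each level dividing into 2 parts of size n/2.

For divide and conquer with division factor 2:

Problem sizes at each level:
Level 0: 16
Level 1: 8
Level 2: 4
Level 3: 2
Level 4: 1

The root is level 0 and the size-1 base case is level 4 (the tree spans levels 0 through 4, i.e. 5 levels counting the root), so the depth is the number of divisions: log_2(16) = 4

The recursion tree depth is log_2(16) = 4. At each level, the problem size is divided by 2, so it takes 4 divisions to reduce to a base case of size 1. The algorithm makes 2 recursive calls at each level.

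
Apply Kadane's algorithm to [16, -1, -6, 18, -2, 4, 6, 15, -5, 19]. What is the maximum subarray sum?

Using Kadane's algorithm on [16, -1, -6, 18, -2, 4, 6, 15, -5, 19]:

Scanning through the array:
Position 1 (value -1): max_ending_here = 15, max_so_far = 16
Position 2 (value -6): max_ending_here = 9, max_so_far = 16
Position 3 (value 18): max_ending_here = 27, max_so_far = 27
Position 4 (value -2): max_ending_here = 25, max_so_far = 27
Position 5 (value 4): max_ending_here = 29, max_so_far = 29
Position 6 (value 6): max_ending_here = 35, max_so_far = 35
Position 7 (value 15): max_ending_here = 50, max_so_far = 50
Position 8 (value -5): max_ending_here = 45, max_so_far = 50
Position 9 (value 19): max_ending_here = 64, max_so_far = 64

Maximum subarray: [16, -1, -6, 18, -2, 4, 6, 15, -5, 19]
Maximum sum: 64

The maximum subarray is [16, -1, -6, 18, -2, 4, 6, 15, -5, 19] with sum 64. This subarray runs from index 0 to index 9.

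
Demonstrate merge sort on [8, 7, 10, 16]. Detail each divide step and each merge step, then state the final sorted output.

Merge sort trace:

Split: [8, 7, 10, 16] -> [8, 7] and [10, 16]
  Split: [8, 7] -> [8] and [7]
  Merge: [8] + [7] -> [7, 8]
  Split: [10, 16] -> [10] and [16]
  Merge: [10] + [16] -> [10, 16]
Merge: [7, 8] + [10, 16] -> [7, 8, 10, 16]

Final sorted array: [7, 8, 10, 16]

The merge sort proceeds by recursively splitting the array and merging sorted halves.
After all merges, the sorted array is [7, 8, 10, 16].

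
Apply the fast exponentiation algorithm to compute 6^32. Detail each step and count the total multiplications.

Computing 6^32 by squaring (build up from 6^1; each line after the first costs one multiplication):

6^1 = 6
6^2 = (6^1)^2 = 6^2 = 36
6^4 = (6^2)^2 = 36^2 = 1296
6^8 = (6^4)^2 = 1296^2 = 1679616
6^16 = (6^8)^2 = 1679616^2 = 2821109907456
6^32 = (6^16)^2 = 2821109907456^2 = 7958661109946400884391936

Result: 7958661109946400884391936
Multiplications needed: 5 (5 lines after 6^1)

6^32 = 7958661109946400884391936. Using exponentiation by squaring, this requires 5 multiplications. The key idea: if the exponent is even, square the half-power; if odd, multiply by the base once.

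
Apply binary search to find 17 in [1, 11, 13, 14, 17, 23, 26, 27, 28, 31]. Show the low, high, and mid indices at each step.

Binary search for 17 in [1, 11, 13, 14, 17, 23, 26, 27, 28, 31]:

lo=0, hi=9, mid=4, arr[mid]=17 -> Found target at index 4!

Binary search finds 17 at index 4 after 1 comparisons. The search repeatedly halves the search space by comparing with the middle element.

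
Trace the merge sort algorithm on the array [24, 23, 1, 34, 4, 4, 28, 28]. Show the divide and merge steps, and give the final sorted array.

Merge sort trace:

Split: [24, 23, 1, 34, 4, 4, 28, 28] -> [24, 23, 1, 34] and [4, 4, 28, 28]
  Split: [24, 23, 1, 34] -> [24, 23] and [1, 34]
    Split: [24, 23] -> [24] and [23]
    Merge: [24] + [23] -> [23, 24]
    Split: [1, 34] -> [1] and [34]
    Merge: [1] + [34] -> [1, 34]
  Merge: [23, 24] + [1, 34] -> [1, 23, 24, 34]
  Split: [4, 4, 28, 28] -> [4, 4] and [28, 28]
    Split: [4, 4] -> [4] and [4]
    Merge: [4] + [4] -> [4, 4]
    Split: [28, 28] -> [28] and [28]
    Merge: [28] + [28] -> [28, 28]
  Merge: [4, 4] + [28, 28] -> [4, 4, 28, 28]
Merge: [1, 23, 24, 34] + [4, 4, 28, 28] -> [1, 4, 4, 23, 24, 28, 28, 34]

Final sorted array: [1, 4, 4, 23, 24, 28, 28, 34]

The merge sort proceeds by recursively splitting the array and merging sorted halves.
After all merges, the sorted array is [1, 4, 4, 23, 24, 28, 28, 34].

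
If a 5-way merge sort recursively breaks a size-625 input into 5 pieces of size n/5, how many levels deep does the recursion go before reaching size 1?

For divide and conquer with division factor 5:

Problem sizes at each level:
Level 0: 625
Level 1: 125
Level 2: 25
Level 3: 5
Level 4: 1

The root is level 0 and the size-1 base case is level 4 (the tree spans levels 0 through 4, i.e. 5 levels counting the root), so the depth is the number of divisions: log_5(625) = 4

The recursion tree depth is log_5(625) = 4. At each level, the problem size is divided by 5, so it takes 4 divisions to reduce to a base case of size 1. The algorithm makes 5 recursive calls at each level.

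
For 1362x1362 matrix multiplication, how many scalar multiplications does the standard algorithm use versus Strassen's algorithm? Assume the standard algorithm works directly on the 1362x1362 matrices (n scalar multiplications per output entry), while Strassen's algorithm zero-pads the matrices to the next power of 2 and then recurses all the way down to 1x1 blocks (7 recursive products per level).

Matrix multiplication for 1362x1362 matrices:

Strassen's algorithm requires power-of-2 dimensions. Pad 1362x1362 to 2048x2048 (next power of 2).

Standard algorithm: 1362^3 = 2526569928 multiplications
Strassen's algorithm: 7^(log2(2048)) = 7^11 = 1977326743 multiplications
Savings: 2526569928 - 1977326743 = 549243185 multiplications

Standard: 2526569928 multiplications (1362^3). Strassen: 1977326743 multiplications (7^11, after padding to 2048x2048). Strassen reduces 8 recursive multiplications to 7 at each level.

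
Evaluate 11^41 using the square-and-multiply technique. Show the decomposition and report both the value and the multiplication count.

Computing 11^41 by squaring (build up from 11^1; each line after the first costs one multiplication):

11^1 = 11
11^2 = (11^1)^2 = 11^2 = 121
11^4 = (11^2)^2 = 121^2 = 14641
11^5 = 11 * 11^4 = 11 * 14641 = 161051
11^10 = (11^5)^2 = 161051^2 = 25937424601
11^20 = (11^10)^2 = 25937424601^2 = 672749994932560009201
11^40 = (11^20)^2 = 672749994932560009201^2 = 452592555681759518058893560348969204658401
11^41 = 11 * 11^40 = 11 * 452592555681759518058893560348969204658401 = 4978518112499354698647829163838661251242411

Result: 4978518112499354698647829163838661251242411
Multiplications needed: 7 (7 lines after 11^1)

11^41 = 4978518112499354698647829163838661251242411. Using exponentiation by squaring, this requires 7 multiplications. The key idea: if the exponent is even, square the half-power; if odd, multiply by the base once.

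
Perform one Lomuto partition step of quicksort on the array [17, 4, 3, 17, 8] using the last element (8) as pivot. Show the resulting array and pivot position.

Lomuto partition with pivot = 8:

Initial array: [17, 4, 3, 17, 8]

arr[0]=17 > 8: no swap
arr[1]=4 <= 8: swap with position 0, array becomes [4, 17, 3, 17, 8]
arr[2]=3 <= 8: swap with position 1, array becomes [4, 3, 17, 17, 8]
arr[3]=17 > 8: no swap

Place pivot at position 2: [4, 3, 8, 17, 17]
Pivot position: 2

After partitioning with pivot 8, the array becomes [4, 3, 8, 17, 17]. The pivot is placed at index 2. All elements to the left of the pivot are <= 8, and all elements to the right are > 8.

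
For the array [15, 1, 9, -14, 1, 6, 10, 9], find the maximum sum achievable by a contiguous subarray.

Using Kadane's algorithm on [15, 1, 9, -14, 1, 6, 10, 9]:

Scanning through the array:
Position 1 (value 1): max_ending_here = 16, max_so_far = 16
Position 2 (value 9): max_ending_here = 25, max_so_far = 25
Position 3 (value -14): max_ending_here = 11, max_so_far = 25
Position 4 (value 1): max_ending_here = 12, max_so_far = 25
Position 5 (value 6): max_ending_here = 18, max_so_far = 25
Position 6 (value 10): max_ending_here = 28, max_so_far = 28
Position 7 (value 9): max_ending_here = 37, max_so_far = 37

Maximum subarray: [15, 1, 9, -14, 1, 6, 10, 9]
Maximum sum: 37

The maximum subarray is [15, 1, 9, -14, 1, 6, 10, 9] with sum 37. This subarray runs from index 0 to index 7.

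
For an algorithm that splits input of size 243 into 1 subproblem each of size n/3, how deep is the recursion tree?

For divide and conquer with division factor 3:

Problem sizes at each level:
Level 0: 243
Level 1: 81
Level 2: 27
Level 3: 9
Level 4: 3
Level 5: 1

The root is level 0 and the size-1 base case is level 5 (the tree spans levels 0 through 5, i.e. 6 levels counting the root), so the depth is the number of divisions: log_3(243) = 5

The recursion tree depth is log_3(243) = 5. At each level, the problem size is divided by 3, so it takes 5 divisions to reduce to a base case of size 1. The algorithm makes 1 recursive call at each level.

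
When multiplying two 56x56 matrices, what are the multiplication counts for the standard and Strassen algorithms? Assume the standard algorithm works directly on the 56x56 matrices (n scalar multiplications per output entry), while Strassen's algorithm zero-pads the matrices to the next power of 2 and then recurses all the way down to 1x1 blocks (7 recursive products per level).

Matrix multiplication for 56x56 matrices:

Strassen's algorithm requires power-of-2 dimensions. Pad 56x56 to 64x64 (next power of 2).

Standard algorithm: 56^3 = 175616 multiplications
Strassen's algorithm: 7^(log2(64)) = 7^6 = 117649 multiplications
Savings: 175616 - 117649 = 57967 multiplications

Standard: 175616 multiplications (56^3). Strassen: 117649 multiplications (7^6, after padding to 64x64). Strassen reduces 8 recursive multiplications to 7 at each level.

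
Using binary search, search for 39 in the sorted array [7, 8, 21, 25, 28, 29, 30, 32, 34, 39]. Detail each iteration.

Binary search for 39 in [7, 8, 21, 25, 28, 29, 30, 32, 34, 39]:

lo=0, hi=9, mid=4, arr[mid]=28 -> 28 < 39, search right half
lo=5, hi=9, mid=7, arr[mid]=32 -> 32 < 39, search right half
lo=8, hi=9, mid=8, arr[mid]=34 -> 34 < 39, search right half
lo=9, hi=9, mid=9, arr[mid]=39 -> Found target at index 9!

Binary search finds 39 at index 9 after 4 comparisons. The search repeatedly halves the search space by comparing with the middle element.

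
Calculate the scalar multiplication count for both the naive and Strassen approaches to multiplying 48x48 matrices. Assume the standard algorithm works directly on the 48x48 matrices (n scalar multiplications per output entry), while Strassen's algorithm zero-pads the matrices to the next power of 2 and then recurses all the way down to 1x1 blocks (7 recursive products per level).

Matrix multiplication for 48x48 matrices:

Strassen's algorithm requires power-of-2 dimensions. Pad 48x48 to 64x64 (next power of 2).

Standard algorithm: 48^3 = 110592 multiplications
Strassen's algorithm: 7^(log2(64)) = 7^6 = 117649 multiplications
Difference: 110592 - 117649 = -7057 (Strassen uses MORE here due to padding overhead — for small or just-over-power-of-2 n, padding can outweigh the per-level savings)

Standard: 110592 multiplications (48^3). Strassen: 117649 multiplications (7^6, after padding to 64x64). Strassen reduces 8 recursive multiplications to 7 at each level.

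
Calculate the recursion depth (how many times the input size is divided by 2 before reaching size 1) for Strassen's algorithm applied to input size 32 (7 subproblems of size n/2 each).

For divide and conquer with division factor 2:

Problem sizes at each level:
Level 0: 32
Level 1: 16
Level 2: 8
Level 3: 4
Level 4: 2
Level 5: 1

The root is level 0 and the size-1 base case is level 5 (the tree spans levels 0 through 5, i.e. 6 levels counting the root), so the depth is the number of divisions: log_2(32) = 5

The recursion tree depth is log_2(32) = 5. At each level, the problem size is divided by 2, so it takes 5 divisions to reduce to a base case of size 1. The algorithm makes 7 recursive calls at each level.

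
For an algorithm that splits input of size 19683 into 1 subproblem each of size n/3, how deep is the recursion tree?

For divide and conquer with division factor 3:

Problem sizes at each level:
Level 0: 19683
Level 1: 6561
Level 2: 2187
Level 3: 729
Level 4: 243
Level 5: 81
Level 6: 27
Level 7: 9
Level 8: 3
Level 9: 1

The root is level 0 and the size-1 base case is level 9 (the tree spans levels 0 through 9, i.e. 10 levels counting the root), so the depth is the number of divisions: log_3(19683) = 9

The recursion tree depth is log_3(19683) = 9. At each level, the problem size is divided by 3, so it takes 9 divisions to reduce to a base case of size 1. The algorithm makes 1 recursive call at each level.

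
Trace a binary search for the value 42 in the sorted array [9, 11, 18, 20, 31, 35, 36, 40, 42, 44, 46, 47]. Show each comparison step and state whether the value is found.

Binary search for 42 in [9, 11, 18, 20, 31, 35, 36, 40, 42, 44, 46, 47]:

lo=0, hi=11, mid=5, arr[mid]=35 -> 35 < 42, search right half
lo=6, hi=11, mid=8, arr[mid]=42 -> Found target at index 8!

Binary search finds 42 at index 8 after 2 comparisons. The search repeatedly halves the search space by comparing with the middle element.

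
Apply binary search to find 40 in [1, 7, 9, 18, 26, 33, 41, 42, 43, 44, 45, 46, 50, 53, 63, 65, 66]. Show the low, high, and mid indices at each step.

Binary search for 40 in [1, 7, 9, 18, 26, 33, 41, 42, 43, 44, 45, 46, 50, 53, 63, 65, 66]:

lo=0, hi=16, mid=8, arr[mid]=43 -> 43 > 40, search left half
lo=0, hi=7, mid=3, arr[mid]=18 -> 18 < 40, search right half
lo=4, hi=7, mid=5, arr[mid]=33 -> 33 < 40, search right half
lo=6, hi=7, mid=6, arr[mid]=41 -> 41 > 40, search left half
lo=6 > hi=5, target 40 not found

Binary search determines that 40 is not in the array after 4 comparisons. The search space was exhausted without finding the target.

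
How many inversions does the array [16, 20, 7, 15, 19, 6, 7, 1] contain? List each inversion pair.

Finding inversions in [16, 20, 7, 15, 19, 6, 7, 1]:

(0, 2): arr[0]=16 > arr[2]=7
(0, 3): arr[0]=16 > arr[3]=15
(0, 5): arr[0]=16 > arr[5]=6
(0, 6): arr[0]=16 > arr[6]=7
(0, 7): arr[0]=16 > arr[7]=1
(1, 2): arr[1]=20 > arr[2]=7
(1, 3): arr[1]=20 > arr[3]=15
(1, 4): arr[1]=20 > arr[4]=19
(1, 5): arr[1]=20 > arr[5]=6
(1, 6): arr[1]=20 > arr[6]=7
(1, 7): arr[1]=20 > arr[7]=1
(2, 5): arr[2]=7 > arr[5]=6
(2, 7): arr[2]=7 > arr[7]=1
(3, 5): arr[3]=15 > arr[5]=6
(3, 6): arr[3]=15 > arr[6]=7
(3, 7): arr[3]=15 > arr[7]=1
(4, 5): arr[4]=19 > arr[5]=6
(4, 6): arr[4]=19 > arr[6]=7
(4, 7): arr[4]=19 > arr[7]=1
(5, 7): arr[5]=6 > arr[7]=1
(6, 7): arr[6]=7 > arr[7]=1

Total inversions: 21

The array has 21 inversion(s): (0,2), (0,3), (0,5), (0,6), (0,7), (1,2), (1,3), (1,4), (1,5), (1,6), (1,7), (2,5), (2,7), (3,5), (3,6), (3,7), (4,5), (4,6), (4,7), (5,7), (6,7). Each pair (i,j) satisfies i < j and arr[i] > arr[j].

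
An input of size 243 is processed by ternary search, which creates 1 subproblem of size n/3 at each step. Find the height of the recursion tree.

For divide and conquer with division factor 3:

Problem sizes at each level:
Level 0: 243
Level 1: 81
Level 2: 27
Level 3: 9
Level 4: 3
Level 5: 1

The root is level 0 and the size-1 base case is level 5 (the tree spans levels 0 through 5, i.e. 6 levels counting the root), so the depth is the number of divisions: log_3(243) = 5

The recursion tree depth is log_3(243) = 5. At each level, the problem size is divided by 3, so it takes 5 divisions to reduce to a base case of size 1. The algorithm makes 1 recursive call at each level.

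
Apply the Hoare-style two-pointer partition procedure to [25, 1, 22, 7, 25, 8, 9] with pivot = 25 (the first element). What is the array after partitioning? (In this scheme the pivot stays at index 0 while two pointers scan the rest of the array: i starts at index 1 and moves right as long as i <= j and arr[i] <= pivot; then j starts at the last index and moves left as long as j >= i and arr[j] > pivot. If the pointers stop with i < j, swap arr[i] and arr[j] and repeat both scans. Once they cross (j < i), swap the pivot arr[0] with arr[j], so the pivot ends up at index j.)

Hoare-style two-pointer partition with pivot = 25:

Initial array: [25, 1, 22, 7, 25, 8, 9]

Pointers start at i = 1, j = 6.
i ends at 7, j ends at 6: the pointers have crossed (j < i), so scanning stops.

Swap pivot arr[0] with arr[6] to place pivot at position 6: [9, 1, 22, 7, 25, 8, 25]
Pivot position: 6

After partitioning with pivot 25, the array becomes [9, 1, 22, 7, 25, 8, 25]. The pivot is placed at index 6. All elements to the left of the pivot are <= 25, and all elements to the right are > 25.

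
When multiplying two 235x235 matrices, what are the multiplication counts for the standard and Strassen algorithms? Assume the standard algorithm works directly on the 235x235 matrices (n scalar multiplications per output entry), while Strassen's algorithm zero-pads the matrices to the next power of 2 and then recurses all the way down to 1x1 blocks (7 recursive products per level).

Matrix multiplication for 235x235 matrices:

Strassen's algorithm requires power-of-2 dimensions. Pad 235x235 to 256x256 (next power of 2).

Standard algorithm: 235^3 = 12977875 multiplications
Strassen's algorithm: 7^(log2(256)) = 7^8 = 5764801 multiplications
Savings: 12977875 - 5764801 = 7213074 multiplications

Standard: 12977875 multiplications (235^3). Strassen: 5764801 multiplications (7^8, after padding to 256x256). Strassen reduces 8 recursive multiplications to 7 at each level.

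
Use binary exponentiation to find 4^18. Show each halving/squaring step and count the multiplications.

Computing 4^18 by squaring (build up from 4^1; each line after the first costs one multiplication):

4^1 = 4
4^2 = (4^1)^2 = 4^2 = 16
4^4 = (4^2)^2 = 16^2 = 256
4^8 = (4^4)^2 = 256^2 = 65536
4^9 = 4 * 4^8 = 4 * 65536 = 262144
4^18 = (4^9)^2 = 262144^2 = 68719476736

Result: 68719476736
Multiplications needed: 5 (5 lines after 4^1)

4^18 = 68719476736. Using exponentiation by squaring, this requires 5 multiplications. The key idea: if the exponent is even, square the half-power; if odd, multiply by the base once.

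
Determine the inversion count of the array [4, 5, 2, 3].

Finding inversions in [4, 5, 2, 3]:

(0, 2): arr[0]=4 > arr[2]=2
(0, 3): arr[0]=4 > arr[3]=3
(1, 2): arr[1]=5 > arr[2]=2
(1, 3): arr[1]=5 > arr[3]=3

Total inversions: 4

The array has 4 inversion(s): (0,2), (0,3), (1,2), (1,3). Each pair (i,j) satisfies i < j and arr[i] > arr[j].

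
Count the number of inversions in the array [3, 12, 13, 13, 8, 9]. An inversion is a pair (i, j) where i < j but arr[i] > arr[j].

Finding inversions in [3, 12, 13, 13, 8, 9]:

(1, 4): arr[1]=12 > arr[4]=8
(1, 5): arr[1]=12 > arr[5]=9
(2, 4): arr[2]=13 > arr[4]=8
(2, 5): arr[2]=13 > arr[5]=9
(3, 4): arr[3]=13 > arr[4]=8
(3, 5): arr[3]=13 > arr[5]=9

Total inversions: 6

The array has 6 inversion(s): (1,4), (1,5), (2,4), (2,5), (3,4), (3,5). Each pair (i,j) satisfies i < j and arr[i] > arr[j].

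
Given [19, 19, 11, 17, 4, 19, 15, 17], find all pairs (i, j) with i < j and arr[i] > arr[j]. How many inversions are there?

Finding inversions in [19, 19, 11, 17, 4, 19, 15, 17]:

(0, 2): arr[0]=19 > arr[2]=11
(0, 3): arr[0]=19 > arr[3]=17
(0, 4): arr[0]=19 > arr[4]=4
(0, 6): arr[0]=19 > arr[6]=15
(0, 7): arr[0]=19 > arr[7]=17
(1, 2): arr[1]=19 > arr[2]=11
(1, 3): arr[1]=19 > arr[3]=17
(1, 4): arr[1]=19 > arr[4]=4
(1, 6): arr[1]=19 > arr[6]=15
(1, 7): arr[1]=19 > arr[7]=17
(2, 4): arr[2]=11 > arr[4]=4
(3, 4): arr[3]=17 > arr[4]=4
(3, 6): arr[3]=17 > arr[6]=15
(5, 6): arr[5]=19 > arr[6]=15
(5, 7): arr[5]=19 > arr[7]=17

Total inversions: 15

The array has 15 inversion(s): (0,2), (0,3), (0,4), (0,6), (0,7), (1,2), (1,3), (1,4), (1,6), (1,7), (2,4), (3,4), (3,6), (5,6), (5,7). Each pair (i,j) satisfies i < j and arr[i] > arr[j].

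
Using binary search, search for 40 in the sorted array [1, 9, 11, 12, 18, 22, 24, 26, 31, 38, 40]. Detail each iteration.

Binary search for 40 in [1, 9, 11, 12, 18, 22, 24, 26, 31, 38, 40]:

lo=0, hi=10, mid=5, arr[mid]=22 -> 22 < 40, search right half
lo=6, hi=10, mid=8, arr[mid]=31 -> 31 < 40, search right half
lo=9, hi=10, mid=9, arr[mid]=38 -> 38 < 40, search right half
lo=10, hi=10, mid=10, arr[mid]=40 -> Found target at index 10!

Binary search finds 40 at index 10 after 4 comparisons. The search repeatedly halves the search space by comparing with the middle element.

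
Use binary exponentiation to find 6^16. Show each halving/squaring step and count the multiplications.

Computing 6^16 by squaring (build up from 6^1; each line after the first costs one multiplication):

6^1 = 6
6^2 = (6^1)^2 = 6^2 = 36
6^4 = (6^2)^2 = 36^2 = 1296
6^8 = (6^4)^2 = 1296^2 = 1679616
6^16 = (6^8)^2 = 1679616^2 = 2821109907456

Result: 2821109907456
Multiplications needed: 4 (4 lines after 6^1)

6^16 = 2821109907456. Using exponentiation by squaring, this requires 4 multiplications. The key idea: if the exponent is even, square the half-power; if odd, multiply by the base once.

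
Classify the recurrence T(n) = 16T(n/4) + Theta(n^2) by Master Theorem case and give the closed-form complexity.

Master Theorem for T(n) = 16T(n/4) + O(n^2):

a = 16, b = 4, c = 2
log_b(a) = log_4(16) = 2.0000

Case 2: c = 2 = log_4(16) = 2.0000
T(n) = O(n^2 log n) = O(n^2 log n)

For T(n) = 16T(n/4) + O(n^2): log_4(16) = 2.0000. This is Case 2 of the Master Theorem (c = log_b(a), equal work at all levels), giving O(n^2 log n).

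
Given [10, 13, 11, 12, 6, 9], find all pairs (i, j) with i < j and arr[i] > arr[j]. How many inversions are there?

Finding inversions in [10, 13, 11, 12, 6, 9]:

(0, 4): arr[0]=10 > arr[4]=6
(0, 5): arr[0]=10 > arr[5]=9
(1, 2): arr[1]=13 > arr[2]=11
(1, 3): arr[1]=13 > arr[3]=12
(1, 4): arr[1]=13 > arr[4]=6
(1, 5): arr[1]=13 > arr[5]=9
(2, 4): arr[2]=11 > arr[4]=6
(2, 5): arr[2]=11 > arr[5]=9
(3, 4): arr[3]=12 > arr[4]=6
(3, 5): arr[3]=12 > arr[5]=9

Total inversions: 10

The array has 10 inversion(s): (0,4), (0,5), (1,2), (1,3), (1,4), (1,5), (2,4), (2,5), (3,4), (3,5). Each pair (i,j) satisfies i < j and arr[i] > arr[j].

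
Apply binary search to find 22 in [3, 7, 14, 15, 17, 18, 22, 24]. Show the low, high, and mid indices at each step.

Binary search for 22 in [3, 7, 14, 15, 17, 18, 22, 24]:

lo=0, hi=7, mid=3, arr[mid]=15 -> 15 < 22, search right half
lo=4, hi=7, mid=5, arr[mid]=18 -> 18 < 22, search right half
lo=6, hi=7, mid=6, arr[mid]=22 -> Found target at index 6!

Binary search finds 22 at index 6 after 3 comparisons. The search repeatedly halves the search space by comparing with the middle element.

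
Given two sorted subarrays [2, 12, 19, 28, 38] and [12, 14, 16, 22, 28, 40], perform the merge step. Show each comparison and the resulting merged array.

Merging process:

Compare 2 vs 12: take 2 from left. Merged: [2]
Compare 12 vs 12: take 12 from left. Merged: [2, 12]
Compare 19 vs 12: take 12 from right. Merged: [2, 12, 12]
Compare 19 vs 14: take 14 from right. Merged: [2, 12, 12, 14]
Compare 19 vs 16: take 16 from right. Merged: [2, 12, 12, 14, 16]
Compare 19 vs 22: take 19 from left. Merged: [2, 12, 12, 14, 16, 19]
Compare 28 vs 22: take 22 from right. Merged: [2, 12, 12, 14, 16, 19, 22]
Compare 28 vs 28: take 28 from left. Merged: [2, 12, 12, 14, 16, 19, 22, 28]
Compare 38 vs 28: take 28 from right. Merged: [2, 12, 12, 14, 16, 19, 22, 28, 28]
Compare 38 vs 40: take 38 from left. Merged: [2, 12, 12, 14, 16, 19, 22, 28, 28, 38]
Append remaining from right: [40]. Merged: [2, 12, 12, 14, 16, 19, 22, 28, 28, 38, 40]

Final merged array: [2, 12, 12, 14, 16, 19, 22, 28, 28, 38, 40]
Total comparisons: 10

The merged array is [2, 12, 12, 14, 16, 19, 22, 28, 28, 38, 40], requiring 10 comparisons. The merge step runs in O(n) time where n is the total number of elements.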